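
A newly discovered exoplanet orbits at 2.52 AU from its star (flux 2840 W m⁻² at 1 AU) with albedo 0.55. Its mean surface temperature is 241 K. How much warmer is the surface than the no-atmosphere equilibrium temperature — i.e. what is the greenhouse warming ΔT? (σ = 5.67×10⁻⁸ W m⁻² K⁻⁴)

S = 2840/2.52² = 447.2 W m⁻².
T_eq = [S(1−A)/(4σ)]^(1/4) = [447.2×0.45/(4×5.67×10⁻⁸)]^(1/4) = 172.6 K.
ΔT = T_surf − T_eq = 241 − 172.6.

ΔT ≈ 68.4 K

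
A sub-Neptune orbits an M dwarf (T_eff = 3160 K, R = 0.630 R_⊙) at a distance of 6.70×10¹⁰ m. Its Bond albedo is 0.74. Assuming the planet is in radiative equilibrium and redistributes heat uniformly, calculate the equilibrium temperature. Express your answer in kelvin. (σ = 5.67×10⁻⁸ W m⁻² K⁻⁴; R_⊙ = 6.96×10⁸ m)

R_⋆ = 0.630 × 6.96×10⁸ = 4.38×10⁸ m.
L = 4πR_⋆²σT_⋆⁴ = 4π(4.38×10⁸)² × 5.67×10⁻⁸ × (3160)⁴ = 1.37×10²⁵ W.
S = L/(4πd²) = 242 W m⁻².
Energy balance: absorbed = emitted ⇒ πR²·S(1−A) = 4πR²·σT_eq⁴, so T_eq⁴ = S(1−A)/(4σ).
T_eq = [242 × 0.26 / (4 × 5.67×10⁻⁸)]^(1/4) = (2.78×10⁸)^(1/4) = 129 K.

T_eq ≈ 129 K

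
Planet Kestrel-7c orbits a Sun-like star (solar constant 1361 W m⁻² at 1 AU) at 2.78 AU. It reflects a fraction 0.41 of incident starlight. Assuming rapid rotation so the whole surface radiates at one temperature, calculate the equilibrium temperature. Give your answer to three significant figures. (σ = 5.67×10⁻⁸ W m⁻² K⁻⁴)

T_eq ≈ 146 K

Flux at 2.78 AU: S = 1361/2.78² = 176 W m⁻².
Energy balance: absorbed = emitted ⇒ πR²·S(1−A) = 4πR²·σT_eq⁴, so T_eq⁴ = S(1−A)/(4σ).
T_eq = [176 × 0.59 / (4 × 5.67×10⁻⁸)]^(1/4) = (4.58×10⁸)^(1/4) = 146 K.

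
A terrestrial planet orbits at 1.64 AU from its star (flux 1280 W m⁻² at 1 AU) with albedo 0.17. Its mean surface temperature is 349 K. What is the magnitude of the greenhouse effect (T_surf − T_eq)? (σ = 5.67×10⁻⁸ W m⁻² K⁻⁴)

S = 1280/1.64² = 475.9 W m⁻².
T_eq = [S(1−A)/(4σ)]^(1/4) = [475.9×0.83/(4×5.67×10⁻⁸)]^(1/4) = 204.3 K.
ΔT = T_surf − T_eq = 349 − 204.3.

ΔT ≈ 144.7 K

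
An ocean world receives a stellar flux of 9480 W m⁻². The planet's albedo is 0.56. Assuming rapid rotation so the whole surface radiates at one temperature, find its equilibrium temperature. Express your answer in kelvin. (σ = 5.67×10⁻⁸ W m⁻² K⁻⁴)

Energy balance: absorbed = emitted ⇒ πR²·S(1−A) = 4πR²·σT_eq⁴, so T_eq⁴ = S(1−A)/(4σ).
T_eq = [9480 × 0.44 / (4 × 5.67×10⁻⁸)]^(1/4) = (1.84×10¹⁰)^(1/4) = 368 K.

T_eq ≈ 368 K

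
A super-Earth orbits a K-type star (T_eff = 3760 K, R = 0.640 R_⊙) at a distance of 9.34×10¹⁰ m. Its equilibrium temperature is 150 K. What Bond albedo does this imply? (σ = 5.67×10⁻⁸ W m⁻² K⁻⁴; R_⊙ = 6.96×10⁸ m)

R_⋆ = 0.640 × 6.96×10⁸ = 4.45×10⁸ m.
L = 4πR_⋆²σT_⋆⁴ = 4π(4.45×10⁸)² × 5.67×10⁻⁸ × (3760)⁴ = 2.83×10²⁵ W.
S = L/(4πd²) = 258 W m⁻².
From T_eq⁴ = S(1−A)/(4σ): 1−A = 4σT_eq⁴/S.
1−A = 4 × 5.67×10⁻⁸ × (150)⁴ / 258 = 0.445.

A ≈ 0.55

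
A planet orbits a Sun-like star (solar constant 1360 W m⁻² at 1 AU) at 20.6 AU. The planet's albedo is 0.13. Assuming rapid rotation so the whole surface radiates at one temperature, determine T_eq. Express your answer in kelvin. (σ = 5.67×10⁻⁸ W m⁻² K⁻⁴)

T_eq ≈ 59.2 K

Flux at 20.6 AU: S = 1360/20.6² = 3.20 W m⁻².
Energy balance: absorbed = emitted ⇒ πR²·S(1−A) = 4πR²·σT_eq⁴, so T_eq⁴ = S(1−A)/(4σ).
T_eq = [3.20 × 0.87 / (4 × 5.67×10⁻⁸)]^(1/4) = (1.23×10⁷)^(1/4) = 59.2 K.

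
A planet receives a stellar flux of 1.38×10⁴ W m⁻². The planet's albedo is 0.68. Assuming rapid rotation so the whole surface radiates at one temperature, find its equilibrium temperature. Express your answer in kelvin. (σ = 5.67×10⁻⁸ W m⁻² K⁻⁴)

T_eq ≈ 374 K

Energy balance: absorbed = emitted ⇒ πR²·S(1−A) = 4πR²·σT_eq⁴, so T_eq⁴ = S(1−A)/(4σ).
T_eq = [1.38×10⁴ × 0.32 / (4 × 5.67×10⁻⁸)]^(1/4) = (1.95×10¹⁰)^(1/4) = 374 K.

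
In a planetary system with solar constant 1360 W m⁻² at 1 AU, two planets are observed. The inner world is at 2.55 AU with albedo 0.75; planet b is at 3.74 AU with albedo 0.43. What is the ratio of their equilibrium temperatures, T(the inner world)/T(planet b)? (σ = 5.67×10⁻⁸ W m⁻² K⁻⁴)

T_eq = [S₀(1−A)/(4σd²)]^(1/4), so T ∝ (1−A)^(1/4) / √d.
T₁ = [1360×0.25/(4×5.67×10⁻⁸×2.55²)]^(1/4) = 123.22 K.
T₂ = [1360×0.57/(4×5.67×10⁻⁸×3.74²)]^(1/4) = 125.03 K.

T₁/T₂ ≈ 0.986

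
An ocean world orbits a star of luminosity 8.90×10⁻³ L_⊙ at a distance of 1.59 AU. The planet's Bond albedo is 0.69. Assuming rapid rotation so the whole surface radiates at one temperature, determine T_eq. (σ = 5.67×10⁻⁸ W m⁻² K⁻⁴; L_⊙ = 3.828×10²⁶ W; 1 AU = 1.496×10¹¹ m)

T_eq ≈ 50.6 K

d = 1.59 AU = 2.38×10¹¹ m.
L = 8.90×10⁻³ × 3.828×10²⁶ = 3.41×10²⁴ W.
Flux: S = L/(4πd²) = 3.41×10²⁴/(4π×(2.38×10¹¹)²) = 4.79 W m⁻².
Energy balance: absorbed = emitted ⇒ πR²·S(1−A) = 4πR²·σT_eq⁴, so T_eq⁴ = S(1−A)/(4σ).
T_eq = [4.79 × 0.31 / (4 × 5.67×10⁻⁸)]^(1/4) = (6.55×10⁶)^(1/4) = 50.6 K.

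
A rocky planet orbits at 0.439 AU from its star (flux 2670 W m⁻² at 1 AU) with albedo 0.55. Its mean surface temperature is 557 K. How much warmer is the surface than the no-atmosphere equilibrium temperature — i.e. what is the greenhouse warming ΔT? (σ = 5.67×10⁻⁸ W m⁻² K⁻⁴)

ΔT ≈ 149.8 K

S = 2670/0.439² = 1.385×10⁴ W m⁻².
T_eq = [S(1−A)/(4σ)]^(1/4) = [1.385×10⁴×0.45/(4×5.67×10⁻⁸)]^(1/4) = 407.2 K.
ΔT = T_surf − T_eq = 557 − 407.2.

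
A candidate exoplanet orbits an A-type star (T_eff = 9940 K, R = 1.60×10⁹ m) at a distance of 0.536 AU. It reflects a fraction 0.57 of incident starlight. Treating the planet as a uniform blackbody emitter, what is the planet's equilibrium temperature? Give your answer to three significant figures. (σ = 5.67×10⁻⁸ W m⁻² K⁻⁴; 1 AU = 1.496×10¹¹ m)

d = 0.536 AU = 8.02×10¹⁰ m.
L = 4πR_⋆²σT_⋆⁴ = 4π(1.60×10⁹)² × 5.67×10⁻⁸ × (9940)⁴ = 1.78×10²⁸ W.
S = L/(4πd²) = 2.20×10⁵ W m⁻².
Energy balance: absorbed = emitted ⇒ πR²·S(1−A) = 4πR²·σT_eq⁴, so T_eq⁴ = S(1−A)/(4σ).
T_eq = [2.20×10⁵ × 0.43 / (4 × 5.67×10⁻⁸)]^(1/4) = (4.18×10¹¹)^(1/4) = 804 K.

T_eq ≈ 804 K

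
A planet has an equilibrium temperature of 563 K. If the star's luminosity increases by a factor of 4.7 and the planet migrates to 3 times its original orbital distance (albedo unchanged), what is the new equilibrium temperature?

T_eq ≈ 479 K

T_eq ∝ L^(1/4) · d^(−1/2).
T′ = 563 × 4.7^(1/4) / 3^(1/2) = 479 K.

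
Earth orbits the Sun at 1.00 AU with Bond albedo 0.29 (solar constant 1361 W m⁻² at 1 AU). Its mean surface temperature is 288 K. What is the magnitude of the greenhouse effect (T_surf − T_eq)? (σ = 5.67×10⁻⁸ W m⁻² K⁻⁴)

ΔT ≈ 32.5 K

S = 1361/1.00² = 1361 W m⁻².
T_eq = [S(1−A)/(4σ)]^(1/4) = [1361×0.71/(4×5.67×10⁻⁸)]^(1/4) = 255.5 K.
ΔT = T_surf − T_eq = 288 − 255.5.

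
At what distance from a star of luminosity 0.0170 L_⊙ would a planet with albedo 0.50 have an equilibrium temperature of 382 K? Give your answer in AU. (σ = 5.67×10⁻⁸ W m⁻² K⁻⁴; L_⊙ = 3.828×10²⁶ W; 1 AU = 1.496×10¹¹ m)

L = 0.0170 × 3.828×10²⁶ = 6.51×10²⁴ W.
From T_eq⁴ = L(1−A)/(16πσd²): d = √[L(1−A)/(16πσT_eq⁴)].
d = √[6.51×10²⁴ × 0.50 / (16π × 5.67×10⁻⁸ × (382)⁴)] = 7.32×10⁹ m = 0.0489 AU.

d ≈ 0.0489 AU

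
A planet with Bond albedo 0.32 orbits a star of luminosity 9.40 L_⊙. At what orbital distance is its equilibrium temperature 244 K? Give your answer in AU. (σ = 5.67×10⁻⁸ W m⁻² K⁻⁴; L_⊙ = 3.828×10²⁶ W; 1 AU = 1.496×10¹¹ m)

L = 9.40 × 3.828×10²⁶ = 3.60×10²⁷ W.
From T_eq⁴ = L(1−A)/(16πσd²): d = √[L(1−A)/(16πσT_eq⁴)].
d = √[3.60×10²⁷ × 0.68 / (16π × 5.67×10⁻⁸ × (244)⁴)] = 4.92×10¹¹ m = 3.29 AU.

d ≈ 3.29 AU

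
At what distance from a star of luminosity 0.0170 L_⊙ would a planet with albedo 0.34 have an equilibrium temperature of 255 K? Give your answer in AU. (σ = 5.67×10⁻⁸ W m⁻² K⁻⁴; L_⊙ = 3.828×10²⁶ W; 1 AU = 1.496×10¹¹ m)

L = 0.0170 × 3.828×10²⁶ = 6.51×10²⁴ W.
From T_eq⁴ = L(1−A)/(16πσd²): d = √[L(1−A)/(16πσT_eq⁴)].
d = √[6.51×10²⁴ × 0.66 / (16π × 5.67×10⁻⁸ × (255)⁴)] = 1.89×10¹⁰ m = 0.126 AU.

d ≈ 0.126 AU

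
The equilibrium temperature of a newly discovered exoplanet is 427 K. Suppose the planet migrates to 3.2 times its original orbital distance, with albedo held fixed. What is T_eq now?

T_eq ≈ 239 K

T_eq ∝ L^(1/4) · d^(−1/2).
T′ = 427 / 3.2^(1/2) = 239 K.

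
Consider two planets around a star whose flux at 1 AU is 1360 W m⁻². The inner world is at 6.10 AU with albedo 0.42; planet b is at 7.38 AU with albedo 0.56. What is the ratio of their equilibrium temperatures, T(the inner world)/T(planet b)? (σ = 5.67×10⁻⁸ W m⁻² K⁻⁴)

T₁/T₂ ≈ 1.179

T_eq = [S₀(1−A)/(4σd²)]^(1/4), so T ∝ (1−A)^(1/4) / √d.
T₁ = [1360×0.58/(4×5.67×10⁻⁸×6.10²)]^(1/4) = 98.33 K.
T₂ = [1360×0.44/(4×5.67×10⁻⁸×7.38²)]^(1/4) = 83.43 K.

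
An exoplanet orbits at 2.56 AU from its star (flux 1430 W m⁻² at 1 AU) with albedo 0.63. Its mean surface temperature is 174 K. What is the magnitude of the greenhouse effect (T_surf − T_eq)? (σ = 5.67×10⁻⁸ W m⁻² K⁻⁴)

ΔT ≈ 36.6 K

S = 1430/2.56² = 218.2 W m⁻².
T_eq = [S(1−A)/(4σ)]^(1/4) = [218.2×0.37/(4×5.67×10⁻⁸)]^(1/4) = 137.4 K.
ΔT = T_surf − T_eq = 174 − 137.4.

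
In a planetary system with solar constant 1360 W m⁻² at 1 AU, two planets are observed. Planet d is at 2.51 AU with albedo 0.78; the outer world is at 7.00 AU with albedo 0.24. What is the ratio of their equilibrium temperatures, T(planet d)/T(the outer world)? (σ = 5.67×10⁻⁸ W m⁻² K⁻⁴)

T₁/T₂ ≈ 1.225

T_eq = [S₀(1−A)/(4σd²)]^(1/4), so T ∝ (1−A)^(1/4) / √d.
T₁ = [1360×0.22/(4×5.67×10⁻⁸×2.51²)]^(1/4) = 120.29 K.
T₂ = [1360×0.76/(4×5.67×10⁻⁸×7.00²)]^(1/4) = 98.20 K.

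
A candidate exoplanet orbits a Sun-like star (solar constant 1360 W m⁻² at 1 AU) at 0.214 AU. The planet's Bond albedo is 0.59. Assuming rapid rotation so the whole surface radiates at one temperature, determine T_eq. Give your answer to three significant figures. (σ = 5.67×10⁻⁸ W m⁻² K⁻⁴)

T_eq ≈ 481 K

Flux at 0.214 AU: S = 1360/0.214² = 2.97×10⁴ W m⁻².
Energy balance: absorbed = emitted ⇒ πR²·S(1−A) = 4πR²·σT_eq⁴, so T_eq⁴ = S(1−A)/(4σ).
T_eq = [2.97×10⁴ × 0.41 / (4 × 5.67×10⁻⁸)]^(1/4) = (5.37×10¹⁰)^(1/4) = 481 K.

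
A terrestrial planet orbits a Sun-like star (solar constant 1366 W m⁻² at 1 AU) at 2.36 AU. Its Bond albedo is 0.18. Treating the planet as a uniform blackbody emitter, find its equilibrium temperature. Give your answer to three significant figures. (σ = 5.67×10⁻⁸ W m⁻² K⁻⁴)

Flux at 2.36 AU: S = 1366/2.36² = 245 W m⁻².
Energy balance: absorbed = emitted ⇒ πR²·S(1−A) = 4πR²·σT_eq⁴, so T_eq⁴ = S(1−A)/(4σ).
T_eq = [245 × 0.82 / (4 × 5.67×10⁻⁸)]^(1/4) = (8.87×10⁸)^(1/4) = 173 K.

T_eq ≈ 173 K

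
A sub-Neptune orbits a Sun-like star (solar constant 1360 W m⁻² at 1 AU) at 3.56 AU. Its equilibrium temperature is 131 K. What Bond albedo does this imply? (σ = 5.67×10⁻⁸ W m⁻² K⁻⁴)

Flux at 3.56 AU: S = 1360/3.56² = 107 W m⁻².
From T_eq⁴ = S(1−A)/(4σ): 1−A = 4σT_eq⁴/S.
1−A = 4 × 5.67×10⁻⁸ × (131)⁴ / 107 = 0.622.

A ≈ 0.38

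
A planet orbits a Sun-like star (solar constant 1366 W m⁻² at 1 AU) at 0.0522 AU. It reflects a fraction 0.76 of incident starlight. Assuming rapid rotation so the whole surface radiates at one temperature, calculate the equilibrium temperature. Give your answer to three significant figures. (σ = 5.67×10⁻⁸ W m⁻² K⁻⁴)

Flux at 0.0522 AU: S = 1366/0.0522² = 5.01×10⁵ W m⁻².
Energy balance: absorbed = emitted ⇒ πR²·S(1−A) = 4πR²·σT_eq⁴, so T_eq⁴ = S(1−A)/(4σ).
T_eq = [5.01×10⁵ × 0.24 / (4 × 5.67×10⁻⁸)]^(1/4) = (5.30×10¹¹)^(1/4) = 853 K.

T_eq ≈ 853 K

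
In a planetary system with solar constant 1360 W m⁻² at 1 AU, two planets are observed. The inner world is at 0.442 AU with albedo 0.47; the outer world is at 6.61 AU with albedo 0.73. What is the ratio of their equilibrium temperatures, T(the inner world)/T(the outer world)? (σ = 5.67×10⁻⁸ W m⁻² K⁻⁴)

T_eq = [S₀(1−A)/(4σd²)]^(1/4), so T ∝ (1−A)^(1/4) / √d.
T₁ = [1360×0.53/(4×5.67×10⁻⁸×0.442²)]^(1/4) = 357.13 K.
T₂ = [1360×0.27/(4×5.67×10⁻⁸×6.61²)]^(1/4) = 78.02 K.

T₁/T₂ ≈ 4.577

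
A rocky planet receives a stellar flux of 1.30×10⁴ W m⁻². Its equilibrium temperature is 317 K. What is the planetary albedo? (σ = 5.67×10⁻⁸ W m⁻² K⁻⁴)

A ≈ 0.82

From T_eq⁴ = S(1−A)/(4σ): 1−A = 4σT_eq⁴/S.
1−A = 4 × 5.67×10⁻⁸ × (317)⁴ / 1.30×10⁴ = 0.176.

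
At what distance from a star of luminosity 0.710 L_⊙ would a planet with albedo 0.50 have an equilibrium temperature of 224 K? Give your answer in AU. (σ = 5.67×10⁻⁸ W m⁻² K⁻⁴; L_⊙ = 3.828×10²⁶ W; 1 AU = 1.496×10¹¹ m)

L = 0.710 × 3.828×10²⁶ = 2.72×10²⁶ W.
From T_eq⁴ = L(1−A)/(16πσd²): d = √[L(1−A)/(16πσT_eq⁴)].
d = √[2.72×10²⁶ × 0.50 / (16π × 5.67×10⁻⁸ × (224)⁴)] = 1.38×10¹¹ m = 0.920 AU.

d ≈ 0.920 AU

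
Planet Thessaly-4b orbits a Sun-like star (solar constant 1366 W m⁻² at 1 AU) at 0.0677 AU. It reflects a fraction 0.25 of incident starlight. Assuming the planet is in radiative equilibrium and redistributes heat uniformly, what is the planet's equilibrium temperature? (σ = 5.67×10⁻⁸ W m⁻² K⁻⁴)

Flux at 0.0677 AU: S = 1366/0.0677² = 2.98×10⁵ W m⁻².
Energy balance: absorbed = emitted ⇒ πR²·S(1−A) = 4πR²·σT_eq⁴, so T_eq⁴ = S(1−A)/(4σ).
T_eq = [2.98×10⁵ × 0.75 / (4 × 5.67×10⁻⁸)]^(1/4) = (9.86×10¹¹)^(1/4) = 996 K.

T_eq ≈ 996 K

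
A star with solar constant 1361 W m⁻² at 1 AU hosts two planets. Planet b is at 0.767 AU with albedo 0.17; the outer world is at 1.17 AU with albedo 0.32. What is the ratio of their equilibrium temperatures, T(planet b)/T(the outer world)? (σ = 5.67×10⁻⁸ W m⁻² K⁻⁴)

T₁/T₂ ≈ 1.298

T_eq = [S₀(1−A)/(4σd²)]^(1/4), so T ∝ (1−A)^(1/4) / √d.
T₁ = [1361×0.83/(4×5.67×10⁻⁸×0.767²)]^(1/4) = 303.34 K.
T₂ = [1361×0.68/(4×5.67×10⁻⁸×1.17²)]^(1/4) = 233.66 K.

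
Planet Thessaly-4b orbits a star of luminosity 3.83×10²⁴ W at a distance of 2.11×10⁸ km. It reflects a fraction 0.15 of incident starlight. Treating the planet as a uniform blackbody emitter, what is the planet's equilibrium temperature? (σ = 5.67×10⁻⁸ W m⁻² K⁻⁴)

T_eq ≈ 71.2 K

d = 2.11×10⁸ km = 2.11×10¹¹ m.
Flux: S = L/(4πd²) = 3.83×10²⁴/(4π×(2.11×10¹¹)²) = 6.85 W m⁻².
Energy balance: absorbed = emitted ⇒ πR²·S(1−A) = 4πR²·σT_eq⁴, so T_eq⁴ = S(1−A)/(4σ).
T_eq = [6.85 × 0.85 / (4 × 5.67×10⁻⁸)]^(1/4) = (2.57×10⁷)^(1/4) = 71.2 K.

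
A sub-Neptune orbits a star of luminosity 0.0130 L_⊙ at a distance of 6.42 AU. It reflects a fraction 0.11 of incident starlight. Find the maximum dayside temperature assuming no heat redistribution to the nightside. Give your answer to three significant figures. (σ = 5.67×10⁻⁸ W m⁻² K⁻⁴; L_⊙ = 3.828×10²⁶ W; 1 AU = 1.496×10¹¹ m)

d = 6.42 AU = 9.60×10¹¹ m.
L = 0.0130 × 3.828×10²⁶ = 4.98×10²⁴ W.
Flux: S = L/(4πd²) = 4.98×10²⁴/(4π×(9.60×10¹¹)²) = 0.429 W m⁻².
With no redistribution each surface element balances locally: S(1−A) = σT⁴.
T = [0.429 × 0.89 / 5.67×10⁻⁸]^(1/4) = (6.74×10⁶)^(1/4) = 51.0 K.

T_ss ≈ 51.0 K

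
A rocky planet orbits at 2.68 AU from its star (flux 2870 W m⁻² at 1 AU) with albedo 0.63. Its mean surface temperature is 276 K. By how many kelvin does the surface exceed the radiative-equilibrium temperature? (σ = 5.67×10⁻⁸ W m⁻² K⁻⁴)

S = 2870/2.68² = 399.6 W m⁻².
T_eq = [S(1−A)/(4σ)]^(1/4) = [399.6×0.37/(4×5.67×10⁻⁸)]^(1/4) = 159.8 K.
ΔT = T_surf − T_eq = 276 − 159.8.

ΔT ≈ 116.2 K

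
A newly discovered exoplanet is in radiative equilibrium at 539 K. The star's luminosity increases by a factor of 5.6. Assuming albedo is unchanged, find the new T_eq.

T_eq ≈ 829 K

T_eq ∝ L^(1/4) · d^(−1/2).
T′ = 539 × 5.6^(1/4) = 829 K.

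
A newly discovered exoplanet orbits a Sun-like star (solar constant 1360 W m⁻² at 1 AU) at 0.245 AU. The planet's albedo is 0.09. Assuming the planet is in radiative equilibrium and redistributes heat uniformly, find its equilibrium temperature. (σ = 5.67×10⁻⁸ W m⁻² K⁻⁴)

Flux at 0.245 AU: S = 1360/0.245² = 2.27×10⁴ W m⁻².
Energy balance: absorbed = emitted ⇒ πR²·S(1−A) = 4πR²·σT_eq⁴, so T_eq⁴ = S(1−A)/(4σ).
T_eq = [2.27×10⁴ × 0.91 / (4 × 5.67×10⁻⁸)]^(1/4) = (9.09×10¹⁰)^(1/4) = 549 K.

T_eq ≈ 549 K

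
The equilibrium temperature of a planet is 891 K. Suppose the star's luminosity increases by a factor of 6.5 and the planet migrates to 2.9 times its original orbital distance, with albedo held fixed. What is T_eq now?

T_eq ∝ L^(1/4) · d^(−1/2).
T′ = 891 × 6.5^(1/4) / 2.9^(1/2) = 835 K.

T_eq ≈ 835 K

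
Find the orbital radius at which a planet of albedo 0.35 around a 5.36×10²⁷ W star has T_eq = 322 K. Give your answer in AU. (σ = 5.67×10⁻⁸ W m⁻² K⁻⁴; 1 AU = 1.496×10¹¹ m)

From T_eq⁴ = L(1−A)/(16πσd²): d = √[L(1−A)/(16πσT_eq⁴)].
d = √[5.36×10²⁷ × 0.65 / (16π × 5.67×10⁻⁸ × (322)⁴)] = 3.37×10¹¹ m = 2.25 AU.

d ≈ 2.25 AU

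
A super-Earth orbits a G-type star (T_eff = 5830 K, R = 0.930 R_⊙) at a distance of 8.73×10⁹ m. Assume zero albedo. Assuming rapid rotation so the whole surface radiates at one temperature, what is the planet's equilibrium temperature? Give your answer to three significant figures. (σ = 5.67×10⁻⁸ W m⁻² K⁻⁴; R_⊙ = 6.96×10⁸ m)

T_eq ≈ 1120 K

R_⋆ = 0.930 × 6.96×10⁸ = 6.47×10⁸ m.
L = 4πR_⋆²σT_⋆⁴ = 4π(6.47×10⁸)² × 5.67×10⁻⁸ × (5830)⁴ = 3.45×10²⁶ W.
S = L/(4πd²) = 3.60×10⁵ W m⁻².
Energy balance: absorbed = emitted ⇒ πR²·S(1−A) = 4πR²·σT_eq⁴, so T_eq⁴ = S(1−A)/(4σ).
T_eq = [3.60×10⁵ × 1.00 / (4 × 5.67×10⁻⁸)]^(1/4) = (1.59×10¹²)^(1/4) = 1120 K.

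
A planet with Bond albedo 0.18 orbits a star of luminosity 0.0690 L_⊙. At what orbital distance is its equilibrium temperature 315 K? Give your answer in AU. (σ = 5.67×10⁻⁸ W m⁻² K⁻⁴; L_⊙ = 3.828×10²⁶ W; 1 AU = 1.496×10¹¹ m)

L = 0.0690 × 3.828×10²⁶ = 2.64×10²⁵ W.
From T_eq⁴ = L(1−A)/(16πσd²): d = √[L(1−A)/(16πσT_eq⁴)].
d = √[2.64×10²⁵ × 0.82 / (16π × 5.67×10⁻⁸ × (315)⁴)] = 2.78×10¹⁰ m = 0.186 AU.

d ≈ 0.186 AU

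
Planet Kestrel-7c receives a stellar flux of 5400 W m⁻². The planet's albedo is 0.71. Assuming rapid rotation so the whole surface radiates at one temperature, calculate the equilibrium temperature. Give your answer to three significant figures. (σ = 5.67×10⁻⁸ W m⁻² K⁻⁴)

Energy balance: absorbed = emitted ⇒ πR²·S(1−A) = 4πR²·σT_eq⁴, so T_eq⁴ = S(1−A)/(4σ).
T_eq = [5400 × 0.29 / (4 × 5.67×10⁻⁸)]^(1/4) = (6.90×10⁹)^(1/4) = 288 K.

T_eq ≈ 288 K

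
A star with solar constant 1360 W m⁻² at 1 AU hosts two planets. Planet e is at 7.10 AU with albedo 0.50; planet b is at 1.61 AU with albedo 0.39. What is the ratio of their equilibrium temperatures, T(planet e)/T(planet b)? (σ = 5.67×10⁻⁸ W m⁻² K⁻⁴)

T₁/T₂ ≈ 0.453

T_eq = [S₀(1−A)/(4σd²)]^(1/4), so T ∝ (1−A)^(1/4) / √d.
T₁ = [1360×0.50/(4×5.67×10⁻⁸×7.10²)]^(1/4) = 87.82 K.
T₂ = [1360×0.61/(4×5.67×10⁻⁸×1.61²)]^(1/4) = 193.82 K.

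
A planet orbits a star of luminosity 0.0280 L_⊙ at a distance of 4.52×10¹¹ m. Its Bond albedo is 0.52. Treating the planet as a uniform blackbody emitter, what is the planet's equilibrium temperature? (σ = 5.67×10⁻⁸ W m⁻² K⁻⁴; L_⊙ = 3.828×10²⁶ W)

T_eq ≈ 54.5 K

L = 0.0280 × 3.828×10²⁶ = 1.07×10²⁵ W.
Flux: S = L/(4πd²) = 1.07×10²⁵/(4π×(4.52×10¹¹)²) = 4.17 W m⁻².
Energy balance: absorbed = emitted ⇒ πR²·S(1−A) = 4πR²·σT_eq⁴, so T_eq⁴ = S(1−A)/(4σ).
T_eq = [4.17 × 0.48 / (4 × 5.67×10⁻⁸)]^(1/4) = (8.84×10⁶)^(1/4) = 54.5 K.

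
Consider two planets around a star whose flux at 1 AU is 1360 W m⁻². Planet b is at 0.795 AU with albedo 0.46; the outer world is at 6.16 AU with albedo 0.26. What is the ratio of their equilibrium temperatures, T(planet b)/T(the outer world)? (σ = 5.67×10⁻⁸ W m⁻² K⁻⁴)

T₁/T₂ ≈ 2.573

T_eq = [S₀(1−A)/(4σd²)]^(1/4), so T ∝ (1−A)^(1/4) / √d.
T₁ = [1360×0.54/(4×5.67×10⁻⁸×0.795²)]^(1/4) = 267.54 K.
T₂ = [1360×0.74/(4×5.67×10⁻⁸×6.16²)]^(1/4) = 103.99 K.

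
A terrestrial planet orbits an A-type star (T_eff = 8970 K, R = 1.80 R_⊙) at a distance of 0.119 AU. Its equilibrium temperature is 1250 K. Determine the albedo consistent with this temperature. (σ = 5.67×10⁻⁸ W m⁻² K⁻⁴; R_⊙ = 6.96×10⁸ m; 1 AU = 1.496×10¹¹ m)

R_⋆ = 1.80 × 6.96×10⁸ = 1.25×10⁹ m.
d = 0.119 AU = 1.78×10¹⁰ m.
L = 4πR_⋆²σT_⋆⁴ = 4π(1.25×10⁹)² × 5.67×10⁻⁸ × (8970)⁴ = 7.24×10²⁷ W.
S = L/(4πd²) = 1.82×10⁶ W m⁻².
From T_eq⁴ = S(1−A)/(4σ): 1−A = 4σT_eq⁴/S.
1−A = 4 × 5.67×10⁻⁸ × (1250)⁴ / 1.82×10⁶ = 0.305.

A ≈ 0.70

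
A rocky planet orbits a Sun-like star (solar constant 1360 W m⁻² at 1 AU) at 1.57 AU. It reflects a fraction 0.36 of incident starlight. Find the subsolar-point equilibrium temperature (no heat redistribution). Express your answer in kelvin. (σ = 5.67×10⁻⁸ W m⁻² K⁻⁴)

T_ss ≈ 281 K

Flux at 1.57 AU: S = 1360/1.57² = 552 W m⁻².
At the subsolar point the surface absorbs S(1−A) and emits σT⁴ per unit area — no factor of 4, since only the local patch is in balance.
T = [552 × 0.64 / 5.67×10⁻⁸]^(1/4) = (6.23×10⁹)^(1/4) = 281 K.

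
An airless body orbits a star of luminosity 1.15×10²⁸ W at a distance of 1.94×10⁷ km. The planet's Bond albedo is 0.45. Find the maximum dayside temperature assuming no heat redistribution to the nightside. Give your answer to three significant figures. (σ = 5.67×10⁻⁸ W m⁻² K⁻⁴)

T_ss ≈ 2200 K

d = 1.94×10⁷ km = 1.94×10¹⁰ m.
Flux: S = L/(4πd²) = 1.15×10²⁸/(4π×(1.94×10¹⁰)²) = 2.43×10⁶ W m⁻².
With no redistribution each surface element balances locally: S(1−A) = σT⁴.
T = [2.43×10⁶ × 0.55 / 5.67×10⁻⁸]^(1/4) = (2.36×10¹³)^(1/4) = 2200 K.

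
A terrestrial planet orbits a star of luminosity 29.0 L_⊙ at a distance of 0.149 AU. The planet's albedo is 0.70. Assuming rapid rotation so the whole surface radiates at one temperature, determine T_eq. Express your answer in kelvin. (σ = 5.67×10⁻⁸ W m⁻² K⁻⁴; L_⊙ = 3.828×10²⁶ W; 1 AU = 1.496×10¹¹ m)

d = 0.149 AU = 2.23×10¹⁰ m.
L = 29.0 × 3.828×10²⁶ = 1.11×10²⁸ W.
Flux: S = L/(4πd²) = 1.11×10²⁸/(4π×(2.23×10¹⁰)²) = 1.78×10⁶ W m⁻².
Energy balance: absorbed = emitted ⇒ πR²·S(1−A) = 4πR²·σT_eq⁴, so T_eq⁴ = S(1−A)/(4σ).
T_eq = [1.78×10⁶ × 0.30 / (4 × 5.67×10⁻⁸)]^(1/4) = (2.35×10¹²)^(1/4) = 1240 K.

T_eq ≈ 1240 K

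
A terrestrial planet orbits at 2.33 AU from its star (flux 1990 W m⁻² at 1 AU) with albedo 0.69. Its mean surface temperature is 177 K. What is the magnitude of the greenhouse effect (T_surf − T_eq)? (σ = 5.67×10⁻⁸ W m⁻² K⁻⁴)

ΔT ≈ 27.4 K

S = 1990/2.33² = 366.6 W m⁻².
T_eq = [S(1−A)/(4σ)]^(1/4) = [366.6×0.31/(4×5.67×10⁻⁸)]^(1/4) = 149.6 K.
ΔT = T_surf − T_eq = 177 − 149.6.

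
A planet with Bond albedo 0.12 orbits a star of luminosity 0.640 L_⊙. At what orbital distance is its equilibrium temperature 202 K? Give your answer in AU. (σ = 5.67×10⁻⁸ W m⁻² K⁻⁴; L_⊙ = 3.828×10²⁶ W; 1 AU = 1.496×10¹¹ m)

L = 0.640 × 3.828×10²⁶ = 2.45×10²⁶ W.
From T_eq⁴ = L(1−A)/(16πσd²): d = √[L(1−A)/(16πσT_eq⁴)].
d = √[2.45×10²⁶ × 0.88 / (16π × 5.67×10⁻⁸ × (202)⁴)] = 2.13×10¹¹ m = 1.42 AU.

d ≈ 1.42 AU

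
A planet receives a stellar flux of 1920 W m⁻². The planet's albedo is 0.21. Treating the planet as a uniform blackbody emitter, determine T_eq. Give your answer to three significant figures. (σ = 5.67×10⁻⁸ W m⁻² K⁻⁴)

T_eq ≈ 286 K

Energy balance: absorbed = emitted ⇒ πR²·S(1−A) = 4πR²·σT_eq⁴, so T_eq⁴ = S(1−A)/(4σ).
T_eq = [1920 × 0.79 / (4 × 5.67×10⁻⁸)]^(1/4) = (6.69×10⁹)^(1/4) = 286 K.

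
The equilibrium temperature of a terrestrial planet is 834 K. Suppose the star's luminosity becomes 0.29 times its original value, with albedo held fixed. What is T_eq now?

T_eq ∝ L^(1/4) · d^(−1/2).
T′ = 834 × 0.29^(1/4) = 612 K.

T_eq ≈ 612 K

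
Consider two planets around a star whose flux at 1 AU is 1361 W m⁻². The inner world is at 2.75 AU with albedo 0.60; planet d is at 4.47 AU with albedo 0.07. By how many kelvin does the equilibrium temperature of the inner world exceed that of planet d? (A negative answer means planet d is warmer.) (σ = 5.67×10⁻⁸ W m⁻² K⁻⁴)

ΔT ≈ 4.2 K

T_eq = [S₀(1−A)/(4σd²)]^(1/4), so T ∝ (1−A)^(1/4) / √d.
T₁ = [1361×0.40/(4×5.67×10⁻⁸×2.75²)]^(1/4) = 133.48 K.
T₂ = [1361×0.93/(4×5.67×10⁻⁸×4.47²)]^(1/4) = 129.28 K.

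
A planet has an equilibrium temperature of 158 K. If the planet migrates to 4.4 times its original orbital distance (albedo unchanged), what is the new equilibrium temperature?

T_eq ≈ 75.3 K

T_eq ∝ L^(1/4) · d^(−1/2).
T′ = 158 / 4.4^(1/2) = 75.3 K.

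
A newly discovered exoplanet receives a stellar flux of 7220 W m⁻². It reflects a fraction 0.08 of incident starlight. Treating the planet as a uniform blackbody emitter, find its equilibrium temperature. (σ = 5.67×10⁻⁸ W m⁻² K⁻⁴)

T_eq ≈ 414 K

Energy balance: absorbed = emitted ⇒ πR²·S(1−A) = 4πR²·σT_eq⁴, so T_eq⁴ = S(1−A)/(4σ).
T_eq = [7220 × 0.92 / (4 × 5.67×10⁻⁸)]^(1/4) = (2.93×10¹⁰)^(1/4) = 414 K.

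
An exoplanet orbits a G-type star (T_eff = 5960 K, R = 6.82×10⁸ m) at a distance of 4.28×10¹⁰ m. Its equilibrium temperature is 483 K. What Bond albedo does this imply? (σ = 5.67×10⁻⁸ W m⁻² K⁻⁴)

L = 4πR_⋆²σT_⋆⁴ = 4π(6.82×10⁸)² × 5.67×10⁻⁸ × (5960)⁴ = 4.18×10²⁶ W.
S = L/(4πd²) = 1.82×10⁴ W m⁻².
From T_eq⁴ = S(1−A)/(4σ): 1−A = 4σT_eq⁴/S.
1−A = 4 × 5.67×10⁻⁸ × (483)⁴ / 1.82×10⁴ = 0.679.

A ≈ 0.32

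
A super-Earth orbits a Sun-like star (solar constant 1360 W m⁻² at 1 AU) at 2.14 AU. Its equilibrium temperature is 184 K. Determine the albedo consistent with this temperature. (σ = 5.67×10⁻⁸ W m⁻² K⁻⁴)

A ≈ 0.12

Flux at 2.14 AU: S = 1360/2.14² = 297 W m⁻².
From T_eq⁴ = S(1−A)/(4σ): 1−A = 4σT_eq⁴/S.
1−A = 4 × 5.67×10⁻⁸ × (184)⁴ / 297 = 0.875.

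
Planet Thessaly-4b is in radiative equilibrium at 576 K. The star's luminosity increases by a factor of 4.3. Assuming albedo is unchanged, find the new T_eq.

T_eq ≈ 829 K

T_eq ∝ L^(1/4) · d^(−1/2).
T′ = 576 × 4.3^(1/4) = 829 K.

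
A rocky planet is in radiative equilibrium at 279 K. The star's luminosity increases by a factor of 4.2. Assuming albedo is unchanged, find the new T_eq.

T_eq ∝ L^(1/4) · d^(−1/2).
T′ = 279 × 4.2^(1/4) = 399 K.

T_eq ≈ 399 K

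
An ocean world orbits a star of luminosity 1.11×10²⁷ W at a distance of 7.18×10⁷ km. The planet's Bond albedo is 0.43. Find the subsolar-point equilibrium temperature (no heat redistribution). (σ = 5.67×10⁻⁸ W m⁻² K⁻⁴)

d = 7.18×10⁷ km = 7.18×10¹⁰ m.
Flux: S = L/(4πd²) = 1.11×10²⁷/(4π×(7.18×10¹⁰)²) = 1.71×10⁴ W m⁻².
At the subsolar point the surface absorbs S(1−A) and emits σT⁴ per unit area — no factor of 4, since only the local patch is in balance.
T = [1.71×10⁴ × 0.57 / 5.67×10⁻⁸]^(1/4) = (1.72×10¹¹)^(1/4) = 644 K.

T_ss ≈ 644 K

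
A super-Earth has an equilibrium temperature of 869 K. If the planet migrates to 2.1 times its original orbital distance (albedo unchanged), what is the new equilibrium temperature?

T_eq ≈ 600 K

T_eq ∝ L^(1/4) · d^(−1/2).
T′ = 869 / 2.1^(1/2) = 600 K.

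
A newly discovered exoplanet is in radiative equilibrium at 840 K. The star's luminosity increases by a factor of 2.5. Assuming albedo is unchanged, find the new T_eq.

T_eq ∝ L^(1/4) · d^(−1/2).
T′ = 840 × 2.5^(1/4) = 1060 K.

T_eq ≈ 1060 K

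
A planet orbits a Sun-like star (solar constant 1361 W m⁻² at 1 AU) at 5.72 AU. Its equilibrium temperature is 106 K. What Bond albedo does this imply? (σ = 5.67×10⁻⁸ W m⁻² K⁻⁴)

Flux at 5.72 AU: S = 1361/5.72² = 41.6 W m⁻².
From T_eq⁴ = S(1−A)/(4σ): 1−A = 4σT_eq⁴/S.
1−A = 4 × 5.67×10⁻⁸ × (106)⁴ / 41.6 = 0.688.

A ≈ 0.31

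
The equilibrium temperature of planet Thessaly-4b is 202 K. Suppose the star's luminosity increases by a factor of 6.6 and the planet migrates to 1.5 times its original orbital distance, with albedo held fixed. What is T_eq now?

T_eq ≈ 264 K

T_eq ∝ L^(1/4) · d^(−1/2).
T′ = 202 × 6.6^(1/4) / 1.5^(1/2) = 264 K.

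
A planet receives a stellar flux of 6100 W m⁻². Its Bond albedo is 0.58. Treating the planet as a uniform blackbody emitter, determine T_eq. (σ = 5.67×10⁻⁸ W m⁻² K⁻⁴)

Energy balance: absorbed = emitted ⇒ πR²·S(1−A) = 4πR²·σT_eq⁴, so T_eq⁴ = S(1−A)/(4σ).
T_eq = [6100 × 0.42 / (4 × 5.67×10⁻⁸)]^(1/4) = (1.13×10¹⁰)^(1/4) = 326 K.

T_eq ≈ 326 K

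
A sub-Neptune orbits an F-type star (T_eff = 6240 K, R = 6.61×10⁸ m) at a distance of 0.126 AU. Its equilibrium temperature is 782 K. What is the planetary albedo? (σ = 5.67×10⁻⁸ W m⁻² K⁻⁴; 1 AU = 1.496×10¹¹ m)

A ≈ 0.20

d = 0.126 AU = 1.88×10¹⁰ m.
L = 4πR_⋆²σT_⋆⁴ = 4π(6.61×10⁸)² × 5.67×10⁻⁸ × (6240)⁴ = 4.72×10²⁶ W.
S = L/(4πd²) = 1.06×10⁵ W m⁻².
From T_eq⁴ = S(1−A)/(4σ): 1−A = 4σT_eq⁴/S.
1−A = 4 × 5.67×10⁻⁸ × (782)⁴ / 1.06×10⁵ = 0.802.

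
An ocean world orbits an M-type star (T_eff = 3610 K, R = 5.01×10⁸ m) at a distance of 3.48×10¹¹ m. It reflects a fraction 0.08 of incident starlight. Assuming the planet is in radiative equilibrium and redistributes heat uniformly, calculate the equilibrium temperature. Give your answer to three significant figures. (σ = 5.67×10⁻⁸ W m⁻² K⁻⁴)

L = 4πR_⋆²σT_⋆⁴ = 4π(5.01×10⁸)² × 5.67×10⁻⁸ × (3610)⁴ = 3.04×10²⁵ W.
S = L/(4πd²) = 20.0 W m⁻².
Energy balance: absorbed = emitted ⇒ πR²·S(1−A) = 4πR²·σT_eq⁴, so T_eq⁴ = S(1−A)/(4σ).
T_eq = [20.0 × 0.92 / (4 × 5.67×10⁻⁸)]^(1/4) = (8.10×10⁷)^(1/4) = 94.9 K.

T_eq ≈ 94.9 K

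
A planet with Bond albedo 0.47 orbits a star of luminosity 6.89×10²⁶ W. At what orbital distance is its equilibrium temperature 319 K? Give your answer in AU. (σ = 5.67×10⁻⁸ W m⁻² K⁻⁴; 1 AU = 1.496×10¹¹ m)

From T_eq⁴ = L(1−A)/(16πσd²): d = √[L(1−A)/(16πσT_eq⁴)].
d = √[6.89×10²⁶ × 0.53 / (16π × 5.67×10⁻⁸ × (319)⁴)] = 1.11×10¹¹ m = 0.744 AU.

d ≈ 0.744 AU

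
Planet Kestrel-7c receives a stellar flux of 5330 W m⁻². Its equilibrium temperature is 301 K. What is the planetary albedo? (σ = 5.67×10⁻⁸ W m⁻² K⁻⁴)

From T_eq⁴ = S(1−A)/(4σ): 1−A = 4σT_eq⁴/S.
1−A = 4 × 5.67×10⁻⁸ × (301)⁴ / 5330 = 0.349.

A ≈ 0.65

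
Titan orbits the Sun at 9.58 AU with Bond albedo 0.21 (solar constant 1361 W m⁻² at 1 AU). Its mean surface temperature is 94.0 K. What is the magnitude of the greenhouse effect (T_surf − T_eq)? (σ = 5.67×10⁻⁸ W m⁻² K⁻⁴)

ΔT ≈ 9.2 K

S = 1361/9.58² = 14.83 W m⁻².
T_eq = [S(1−A)/(4σ)]^(1/4) = [14.83×0.79/(4×5.67×10⁻⁸)]^(1/4) = 84.8 K.
ΔT = T_surf − T_eq = 94 − 84.8.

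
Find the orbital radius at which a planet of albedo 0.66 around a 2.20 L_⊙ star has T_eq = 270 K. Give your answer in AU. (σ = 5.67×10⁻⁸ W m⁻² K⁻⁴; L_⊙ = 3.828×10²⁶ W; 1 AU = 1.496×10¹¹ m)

L = 2.20 × 3.828×10²⁶ = 8.42×10²⁶ W.
From T_eq⁴ = L(1−A)/(16πσd²): d = √[L(1−A)/(16πσT_eq⁴)].
d = √[8.42×10²⁶ × 0.34 / (16π × 5.67×10⁻⁸ × (270)⁴)] = 1.37×10¹¹ m = 0.919 AU.

d ≈ 0.919 AU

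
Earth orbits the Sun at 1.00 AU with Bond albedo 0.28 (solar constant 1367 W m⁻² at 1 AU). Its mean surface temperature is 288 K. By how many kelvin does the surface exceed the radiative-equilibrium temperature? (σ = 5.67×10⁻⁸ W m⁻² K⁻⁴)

ΔT ≈ 31.3 K

S = 1367/1.00² = 1367 W m⁻².
T_eq = [S(1−A)/(4σ)]^(1/4) = [1367×0.72/(4×5.67×10⁻⁸)]^(1/4) = 256.7 K.
ΔT = T_surf − T_eq = 288 − 256.7.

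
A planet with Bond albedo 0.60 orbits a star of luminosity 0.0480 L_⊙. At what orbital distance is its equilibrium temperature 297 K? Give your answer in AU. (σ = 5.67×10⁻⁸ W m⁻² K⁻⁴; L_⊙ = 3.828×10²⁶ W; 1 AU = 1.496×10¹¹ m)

L = 0.0480 × 3.828×10²⁶ = 1.84×10²⁵ W.
From T_eq⁴ = L(1−A)/(16πσd²): d = √[L(1−A)/(16πσT_eq⁴)].
d = √[1.84×10²⁵ × 0.40 / (16π × 5.67×10⁻⁸ × (297)⁴)] = 1.82×10¹⁰ m = 0.122 AU.

d ≈ 0.122 AU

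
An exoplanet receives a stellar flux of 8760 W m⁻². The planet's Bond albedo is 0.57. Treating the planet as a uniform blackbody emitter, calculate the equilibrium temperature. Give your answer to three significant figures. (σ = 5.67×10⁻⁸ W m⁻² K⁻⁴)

Energy balance: absorbed = emitted ⇒ πR²·S(1−A) = 4πR²·σT_eq⁴, so T_eq⁴ = S(1−A)/(4σ).
T_eq = [8760 × 0.43 / (4 × 5.67×10⁻⁸)]^(1/4) = (1.66×10¹⁰)^(1/4) = 359 K.

T_eq ≈ 359 K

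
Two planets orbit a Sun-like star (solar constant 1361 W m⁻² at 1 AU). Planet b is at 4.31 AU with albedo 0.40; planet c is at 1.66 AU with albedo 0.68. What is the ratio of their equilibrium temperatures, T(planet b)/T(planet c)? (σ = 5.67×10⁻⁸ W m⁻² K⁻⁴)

T₁/T₂ ≈ 0.726

T_eq = [S₀(1−A)/(4σd²)]^(1/4), so T ∝ (1−A)^(1/4) / √d.
T₁ = [1361×0.60/(4×5.67×10⁻⁸×4.31²)]^(1/4) = 117.99 K.
T₂ = [1361×0.32/(4×5.67×10⁻⁸×1.66²)]^(1/4) = 162.48 K.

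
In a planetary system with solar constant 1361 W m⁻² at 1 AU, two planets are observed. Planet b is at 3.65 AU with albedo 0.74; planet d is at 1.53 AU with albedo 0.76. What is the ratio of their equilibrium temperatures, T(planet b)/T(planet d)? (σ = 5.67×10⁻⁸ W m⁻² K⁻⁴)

T₁/T₂ ≈ 0.661

T_eq = [S₀(1−A)/(4σd²)]^(1/4), so T ∝ (1−A)^(1/4) / √d.
T₁ = [1361×0.26/(4×5.67×10⁻⁸×3.65²)]^(1/4) = 104.03 K.
T₂ = [1361×0.24/(4×5.67×10⁻⁸×1.53²)]^(1/4) = 157.49 K.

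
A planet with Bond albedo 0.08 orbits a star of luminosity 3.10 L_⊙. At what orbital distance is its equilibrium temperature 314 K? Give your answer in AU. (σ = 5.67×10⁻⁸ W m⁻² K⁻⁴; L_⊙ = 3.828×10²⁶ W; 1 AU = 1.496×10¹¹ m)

d ≈ 1.33 AU

L = 3.10 × 3.828×10²⁶ = 1.19×10²⁷ W.
From T_eq⁴ = L(1−A)/(16πσd²): d = √[L(1−A)/(16πσT_eq⁴)].
d = √[1.19×10²⁷ × 0.92 / (16π × 5.67×10⁻⁸ × (314)⁴)] = 1.99×10¹¹ m = 1.33 AU.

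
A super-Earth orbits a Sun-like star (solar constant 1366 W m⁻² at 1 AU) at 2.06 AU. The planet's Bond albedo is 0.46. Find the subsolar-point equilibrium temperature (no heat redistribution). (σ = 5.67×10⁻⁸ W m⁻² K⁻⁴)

Flux at 2.06 AU: S = 1366/2.06² = 322 W m⁻².
At the subsolar point the surface absorbs S(1−A) and emits σT⁴ per unit area — no factor of 4, since only the local patch is in balance.
T = [322 × 0.54 / 5.67×10⁻⁸]^(1/4) = (3.07×10⁹)^(1/4) = 235 K.

T_ss ≈ 235 K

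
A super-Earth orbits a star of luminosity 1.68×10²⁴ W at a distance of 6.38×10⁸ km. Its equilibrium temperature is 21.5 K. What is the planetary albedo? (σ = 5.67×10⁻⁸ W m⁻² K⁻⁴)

d = 6.38×10⁸ km = 6.38×10¹¹ m.
Flux: S = L/(4πd²) = 1.68×10²⁴/(4π×(6.38×10¹¹)²) = 0.328 W m⁻².
From T_eq⁴ = S(1−A)/(4σ): 1−A = 4σT_eq⁴/S.
1−A = 4 × 5.67×10⁻⁸ × (21.5)⁴ / 0.328 = 0.148.

A ≈ 0.85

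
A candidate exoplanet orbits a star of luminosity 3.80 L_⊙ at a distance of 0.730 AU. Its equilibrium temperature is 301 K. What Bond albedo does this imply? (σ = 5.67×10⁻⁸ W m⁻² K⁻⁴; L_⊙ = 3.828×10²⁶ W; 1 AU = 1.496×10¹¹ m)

A ≈ 0.81

d = 0.730 AU = 1.09×10¹¹ m.
L = 3.80 × 3.828×10²⁶ = 1.45×10²⁷ W.
Flux: S = L/(4πd²) = 1.45×10²⁷/(4π×(1.09×10¹¹)²) = 9710 W m⁻².
From T_eq⁴ = S(1−A)/(4σ): 1−A = 4σT_eq⁴/S.
1−A = 4 × 5.67×10⁻⁸ × (301)⁴ / 9710 = 0.192.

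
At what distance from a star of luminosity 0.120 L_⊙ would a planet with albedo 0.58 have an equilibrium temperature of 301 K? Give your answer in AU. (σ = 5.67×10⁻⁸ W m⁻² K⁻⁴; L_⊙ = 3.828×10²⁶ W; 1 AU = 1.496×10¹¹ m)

L = 0.120 × 3.828×10²⁶ = 4.59×10²⁵ W.
From T_eq⁴ = L(1−A)/(16πσd²): d = √[L(1−A)/(16πσT_eq⁴)].
d = √[4.59×10²⁵ × 0.42 / (16π × 5.67×10⁻⁸ × (301)⁴)] = 2.87×10¹⁰ m = 0.192 AU.

d ≈ 0.192 AU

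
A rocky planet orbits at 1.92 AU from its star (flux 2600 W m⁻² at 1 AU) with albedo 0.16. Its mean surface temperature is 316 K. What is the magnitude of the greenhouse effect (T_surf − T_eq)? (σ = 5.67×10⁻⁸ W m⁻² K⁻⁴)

S = 2600/1.92² = 705.3 W m⁻².
T_eq = [S(1−A)/(4σ)]^(1/4) = [705.3×0.84/(4×5.67×10⁻⁸)]^(1/4) = 226.1 K.
ΔT = T_surf − T_eq = 316 − 226.1.

ΔT ≈ 89.9 K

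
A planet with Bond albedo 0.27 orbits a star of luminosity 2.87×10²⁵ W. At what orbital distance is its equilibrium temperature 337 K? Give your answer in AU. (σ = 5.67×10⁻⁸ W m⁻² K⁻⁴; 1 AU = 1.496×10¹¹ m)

d ≈ 0.160 AU

From T_eq⁴ = L(1−A)/(16πσd²): d = √[L(1−A)/(16πσT_eq⁴)].
d = √[2.87×10²⁵ × 0.73 / (16π × 5.67×10⁻⁸ × (337)⁴)] = 2.39×10¹⁰ m = 0.160 AU.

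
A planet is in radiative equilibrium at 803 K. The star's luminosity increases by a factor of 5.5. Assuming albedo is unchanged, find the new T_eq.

T_eq ∝ L^(1/4) · d^(−1/2).
T′ = 803 × 5.5^(1/4) = 1230 K.

T_eq ≈ 1230 K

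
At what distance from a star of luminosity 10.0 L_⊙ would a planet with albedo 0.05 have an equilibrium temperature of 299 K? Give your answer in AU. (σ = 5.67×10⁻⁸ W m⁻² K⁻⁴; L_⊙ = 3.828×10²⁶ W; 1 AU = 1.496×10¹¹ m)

d ≈ 2.67 AU

L = 10.0 × 3.828×10²⁶ = 3.83×10²⁷ W.
From T_eq⁴ = L(1−A)/(16πσd²): d = √[L(1−A)/(16πσT_eq⁴)].
d = √[3.83×10²⁷ × 0.95 / (16π × 5.67×10⁻⁸ × (299)⁴)] = 4.00×10¹¹ m = 2.67 AU.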